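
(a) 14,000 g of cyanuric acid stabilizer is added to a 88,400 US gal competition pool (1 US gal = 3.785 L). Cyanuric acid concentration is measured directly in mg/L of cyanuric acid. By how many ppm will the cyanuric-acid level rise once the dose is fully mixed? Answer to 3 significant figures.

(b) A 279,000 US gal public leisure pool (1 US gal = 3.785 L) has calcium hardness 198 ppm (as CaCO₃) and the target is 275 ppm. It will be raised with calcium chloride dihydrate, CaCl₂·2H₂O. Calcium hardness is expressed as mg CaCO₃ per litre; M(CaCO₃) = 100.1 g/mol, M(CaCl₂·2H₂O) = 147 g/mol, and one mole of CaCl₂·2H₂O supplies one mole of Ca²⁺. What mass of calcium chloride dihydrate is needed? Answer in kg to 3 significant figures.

(a) 41.8 ppm; (b) 119 kg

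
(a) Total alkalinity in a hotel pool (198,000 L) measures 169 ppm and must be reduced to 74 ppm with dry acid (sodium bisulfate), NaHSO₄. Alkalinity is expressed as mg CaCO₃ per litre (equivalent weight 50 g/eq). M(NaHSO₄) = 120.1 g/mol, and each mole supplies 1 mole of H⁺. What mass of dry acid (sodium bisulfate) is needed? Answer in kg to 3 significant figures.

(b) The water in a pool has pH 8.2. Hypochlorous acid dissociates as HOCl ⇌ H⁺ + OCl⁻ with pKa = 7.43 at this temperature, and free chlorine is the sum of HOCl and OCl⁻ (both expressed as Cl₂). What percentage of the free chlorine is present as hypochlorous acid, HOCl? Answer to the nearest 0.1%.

(a) Alkalinity to neutralize: (169 − 74) = 95 mg/L as CaCO₃ × 198,000 L = 18,810 g as CaCO₃.
(a) Equivalents of H⁺ required: 18,810 ÷ 50 g/eq = 376.2 eq = 376.2 mol NaHSO₄.
(a) Mass of NaHSO₄: 376.2 × 120.1 = 45,180 g.

(b) [OCl⁻]/[HOCl] = 10^(pH − pKa) = 10^(8.2 − 7.43) = 10^0.77 = 5.888.
(b) Fraction as HOCl = 1 / (1 + 5.888) = 0.1452.

(a) 45.2 kg; (b) 14.5%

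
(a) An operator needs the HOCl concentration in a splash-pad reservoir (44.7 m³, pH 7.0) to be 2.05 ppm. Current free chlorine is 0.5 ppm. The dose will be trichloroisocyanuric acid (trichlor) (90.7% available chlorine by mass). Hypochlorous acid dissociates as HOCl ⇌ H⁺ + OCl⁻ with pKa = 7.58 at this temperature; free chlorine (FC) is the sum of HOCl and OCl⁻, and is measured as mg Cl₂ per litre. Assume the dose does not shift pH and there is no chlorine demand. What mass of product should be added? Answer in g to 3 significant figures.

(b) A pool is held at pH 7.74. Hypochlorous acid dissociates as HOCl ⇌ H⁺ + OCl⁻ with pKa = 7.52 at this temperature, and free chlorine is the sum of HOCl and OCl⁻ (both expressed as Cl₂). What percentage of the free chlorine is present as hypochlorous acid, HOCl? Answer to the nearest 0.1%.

(a) Volume: 44.7 m³ = 44,700 L.
(a) [OCl⁻]/[HOCl] = 10^(pH − pKa) = 10^(7.0 − 7.58) = 0.263; fraction as HOCl = 1/(1 + 0.263) = 0.7917.
(a) Free chlorine required for 2.05 ppm HOCl: 2.05 / 0.7917 = 2.589 ppm.
(a) FC to add: 2.589 − 0.5 = 2.089 mg/L as Cl₂.
(a) Cl₂ equivalent: 2.089 mg/L × 44,700 L = 93.39 g.
(a) Product at 90.7% available Cl: 93.39 / 0.907 = 103 g.

(b) [OCl⁻]/[HOCl] = 10^(pH − pKa) = 10^(7.74 − 7.52) = 10^0.22 = 1.66.
(b) Fraction as HOCl = 1 / (1 + 1.66) = 0.376.

(a) 103 g; (b) 37.6%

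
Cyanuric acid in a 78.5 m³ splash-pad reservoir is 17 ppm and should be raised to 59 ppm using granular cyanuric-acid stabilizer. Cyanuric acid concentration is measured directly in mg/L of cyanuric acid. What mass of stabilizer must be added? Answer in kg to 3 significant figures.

3.30 kg

Volume: 78.5 m³ = 78,500 L.
CYA to add: (59 − 17) = 42 mg/L × 78,500 L = 3297 g cyanuric acid.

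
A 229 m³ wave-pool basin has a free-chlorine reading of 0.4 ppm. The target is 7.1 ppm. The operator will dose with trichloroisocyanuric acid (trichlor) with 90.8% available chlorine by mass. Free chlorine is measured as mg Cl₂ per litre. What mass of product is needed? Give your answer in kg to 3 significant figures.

1.69 kg

Volume: 229 m³ = 229,000 L.
Chlorine deficit: 7.1 − 0.4 = 6.7 ppm = 6.7 mg/L as Cl₂.
Cl₂ equivalent needed: 6.7 mg/L × 229,000 L = 1,534,000 mg = 1534 g.
Product at 90.8% available chlorine: 1534 / 0.908 = 1690 g.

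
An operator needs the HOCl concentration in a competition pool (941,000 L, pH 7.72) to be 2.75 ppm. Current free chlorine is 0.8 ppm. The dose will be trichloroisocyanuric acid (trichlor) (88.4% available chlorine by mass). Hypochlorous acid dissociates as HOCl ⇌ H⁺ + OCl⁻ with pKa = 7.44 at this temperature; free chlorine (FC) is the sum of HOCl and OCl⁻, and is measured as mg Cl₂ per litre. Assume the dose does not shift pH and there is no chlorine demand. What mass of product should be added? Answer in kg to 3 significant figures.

7.65 kg

[OCl⁻]/[HOCl] = 10^(pH − pKa) = 10^(7.72 − 7.44) = 1.905; fraction as HOCl = 1/(1 + 1.905) = 0.3442.
Free chlorine required for 2.75 ppm HOCl: 2.75 / 0.3442 = 7.99 ppm.
FC to add: 7.99 − 0.8 = 7.19 mg/L as Cl₂.
Cl₂ equivalent: 7.19 mg/L × 941,000 L = 6766 g.
Product at 88.4% available Cl: 6766 / 0.884 = 7654 g.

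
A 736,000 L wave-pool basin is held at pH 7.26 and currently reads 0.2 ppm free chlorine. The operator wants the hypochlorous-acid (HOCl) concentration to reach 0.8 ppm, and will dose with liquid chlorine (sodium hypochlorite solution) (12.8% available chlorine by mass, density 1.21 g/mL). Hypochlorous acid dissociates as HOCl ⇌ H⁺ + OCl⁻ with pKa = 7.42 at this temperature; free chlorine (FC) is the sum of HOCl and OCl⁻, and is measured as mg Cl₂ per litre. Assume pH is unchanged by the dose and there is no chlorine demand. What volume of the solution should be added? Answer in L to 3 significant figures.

5.48 L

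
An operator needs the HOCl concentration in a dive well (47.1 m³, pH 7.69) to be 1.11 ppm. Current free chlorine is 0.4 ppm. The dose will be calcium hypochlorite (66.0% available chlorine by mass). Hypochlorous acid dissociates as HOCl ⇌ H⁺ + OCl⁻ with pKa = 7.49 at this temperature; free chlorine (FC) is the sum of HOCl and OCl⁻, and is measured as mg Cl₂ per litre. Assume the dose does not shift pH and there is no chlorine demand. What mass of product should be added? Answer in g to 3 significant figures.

176 g

Volume: 47.1 m³ = 47,100 L.
[OCl⁻]/[HOCl] = 10^(pH − pKa) = 10^(7.69 − 7.49) = 1.585; fraction as HOCl = 1/(1 + 1.585) = 0.3869.
Free chlorine required for 1.11 ppm HOCl: 1.11 / 0.3869 = 2.869 ppm.
FC to add: 2.869 − 0.4 = 2.469 mg/L as Cl₂.
Cl₂ equivalent: 2.469 mg/L × 47,100 L = 116.3 g.
Product at 66.0% available Cl: 116.3 / 0.66 = 176.2 g.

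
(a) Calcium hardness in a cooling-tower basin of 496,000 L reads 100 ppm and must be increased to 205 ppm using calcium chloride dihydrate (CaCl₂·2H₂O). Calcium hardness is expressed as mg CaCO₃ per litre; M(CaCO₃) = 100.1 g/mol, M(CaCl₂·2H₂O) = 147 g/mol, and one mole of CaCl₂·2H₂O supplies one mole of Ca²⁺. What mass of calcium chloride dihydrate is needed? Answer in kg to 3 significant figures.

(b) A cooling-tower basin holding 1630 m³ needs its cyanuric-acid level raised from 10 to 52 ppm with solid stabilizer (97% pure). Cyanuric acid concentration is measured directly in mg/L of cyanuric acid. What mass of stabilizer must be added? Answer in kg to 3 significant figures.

(a) 76.5 kg; (b) 70.6 kg

(a) Hardness to add: (205 − 100) = 105 mg/L as CaCO₃ × 496,000 L = 52,080 g as CaCO₃.
(a) Moles of Ca²⁺ (1 mol Ca²⁺ ≡ 1 mol CaCO₃): 52,080 / 100.1 g/mol = 520.3 mol.
(a) Mass of CaCl₂·2H₂O: 520.3 × 147 = 76,480 g.

(b) Volume: 1630 m³ = 1,630,000 L.
(b) CYA to add: (52 − 10) = 42 mg/L × 1,630,000 L = 68,460 g cyanuric acid.
(b) At 97% purity: 68,460 / 0.97 = 70,580 g product.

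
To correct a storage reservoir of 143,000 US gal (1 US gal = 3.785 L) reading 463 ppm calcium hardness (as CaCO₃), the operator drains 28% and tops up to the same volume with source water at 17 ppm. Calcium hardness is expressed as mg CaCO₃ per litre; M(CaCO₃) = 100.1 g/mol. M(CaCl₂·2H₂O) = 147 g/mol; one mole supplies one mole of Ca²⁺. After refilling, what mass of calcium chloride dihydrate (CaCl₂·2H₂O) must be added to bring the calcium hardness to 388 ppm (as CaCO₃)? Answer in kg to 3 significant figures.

39.6 kg

Volume: 143,000 US gal × 3.785 L/gal = 541,255 L.
After draining 28% and refilling: 463 × 0.72 + 17 × 0.28 = 338.12 ppm.
Deficit to target: 388 − 338.12 = 49.88 mg/L.
As CaCO₃: 49.88 mg/L × 541,255 L = 27,000 g; ÷ 100.1 = 269.7 mol Ca²⁺.
Mass: 269.7 × 147 = 39,650 g.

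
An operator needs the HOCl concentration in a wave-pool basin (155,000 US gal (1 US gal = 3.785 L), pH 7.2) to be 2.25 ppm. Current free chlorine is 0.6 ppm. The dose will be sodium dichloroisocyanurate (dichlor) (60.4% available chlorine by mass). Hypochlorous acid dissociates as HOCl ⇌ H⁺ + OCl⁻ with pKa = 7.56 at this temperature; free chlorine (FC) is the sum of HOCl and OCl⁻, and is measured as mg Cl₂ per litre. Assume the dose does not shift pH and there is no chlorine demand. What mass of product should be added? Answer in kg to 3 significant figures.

2.56 kg

Volume: 155,000 US gal × 3.785 L/gal = 586,675 L.
[OCl⁻]/[HOCl] = 10^(pH − pKa) = 10^(7.2 − 7.56) = 0.4365; fraction as HOCl = 1/(1 + 0.4365) = 0.6961.
Free chlorine required for 2.25 ppm HOCl: 2.25 / 0.6961 = 3.232 ppm.
FC to add: 3.232 − 0.6 = 2.632 mg/L as Cl₂.
Cl₂ equivalent: 2.632 mg/L × 586,675 L = 1544 g.
Product at 60.4% available Cl: 1544 / 0.604 = 2557 g.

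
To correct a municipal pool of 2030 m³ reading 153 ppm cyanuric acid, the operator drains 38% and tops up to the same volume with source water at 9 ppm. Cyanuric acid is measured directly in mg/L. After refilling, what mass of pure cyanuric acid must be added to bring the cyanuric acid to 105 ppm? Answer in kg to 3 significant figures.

13.6 kg

Volume: 2030 m³ = 2,030,000 L.
After draining 38% and refilling: 153 × 0.62 + 9 × 0.38 = 98.28 ppm.
Deficit to target: 105 − 98.28 = 6.72 mg/L.
Mass: 6.72 mg/L × 2,030,000 L = 13,640 g cyanuric acid.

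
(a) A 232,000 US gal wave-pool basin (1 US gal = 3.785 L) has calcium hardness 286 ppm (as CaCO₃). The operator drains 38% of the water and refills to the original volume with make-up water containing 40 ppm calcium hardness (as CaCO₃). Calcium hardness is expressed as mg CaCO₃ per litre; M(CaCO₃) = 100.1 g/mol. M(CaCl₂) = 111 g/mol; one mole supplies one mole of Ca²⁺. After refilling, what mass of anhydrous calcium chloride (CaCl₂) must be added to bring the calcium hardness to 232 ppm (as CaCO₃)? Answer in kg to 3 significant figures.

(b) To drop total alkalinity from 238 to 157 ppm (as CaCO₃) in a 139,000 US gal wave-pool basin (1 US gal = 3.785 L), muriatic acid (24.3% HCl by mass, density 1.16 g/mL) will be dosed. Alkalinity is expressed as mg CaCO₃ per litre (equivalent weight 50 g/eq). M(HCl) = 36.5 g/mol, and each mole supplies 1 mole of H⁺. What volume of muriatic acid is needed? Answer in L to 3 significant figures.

(a) 38.4 kg; (b) 110 L

(a) Volume: 232,000 US gal × 3.785 L/gal = 878,120 L.
(a) After draining 38% and refilling: 286 × 0.62 + 40 × 0.38 = 192.52 ppm.
(a) Deficit to target: 232 − 192.52 = 39.48 mg/L.
(a) As CaCO₃: 39.48 mg/L × 878,120 L = 34,670 g; ÷ 100.1 = 346.3 mol Ca²⁺.
(a) Mass: 346.3 × 111 = 38,440 g.

(b) Volume: 139,000 US gal × 3.785 L/gal = 526,115 L.
(b) Alkalinity to neutralize: (238 − 157) = 81 mg/L as CaCO₃ × 526,115 L = 42,620 g as CaCO₃.
(b) Equivalents of H⁺ required: 42,620 ÷ 50 g/eq = 852.3 eq = 852.3 mol HCl.
(b) Mass of HCl: 852.3 × 36.5 = 31,110 g.
(b) Mass of 24.3% solution: 31,110 / 0.243 = 128,000 g.
(b) Volume: 128,000 g ÷ 1.16 g/mL = 110,400 mL.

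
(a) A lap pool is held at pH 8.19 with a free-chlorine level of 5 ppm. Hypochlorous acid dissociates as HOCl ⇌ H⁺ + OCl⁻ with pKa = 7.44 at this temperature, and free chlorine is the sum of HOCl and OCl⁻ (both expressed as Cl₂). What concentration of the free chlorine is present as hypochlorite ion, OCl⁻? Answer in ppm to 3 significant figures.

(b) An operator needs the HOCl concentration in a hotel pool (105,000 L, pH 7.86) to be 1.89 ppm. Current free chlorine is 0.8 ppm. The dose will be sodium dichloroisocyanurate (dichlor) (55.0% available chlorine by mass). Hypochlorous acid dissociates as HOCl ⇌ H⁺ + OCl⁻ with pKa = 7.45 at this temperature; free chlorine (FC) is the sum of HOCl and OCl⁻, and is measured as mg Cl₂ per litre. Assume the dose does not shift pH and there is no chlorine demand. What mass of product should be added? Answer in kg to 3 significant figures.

(a) 4.25 ppm; (b) 1.14 kg

(a) [OCl⁻]/[HOCl] = 10^(pH − pKa) = 10^(8.19 − 7.44) = 10^0.75 = 5.623.
(a) Fraction as HOCl = 1 / (1 + 5.623) = 0.151.
(a) OCl⁻ = (1 − 0.151) × 5 ppm = 4.245 ppm.

(b) [OCl⁻]/[HOCl] = 10^(pH − pKa) = 10^(7.86 − 7.45) = 2.57; fraction as HOCl = 1/(1 + 2.57) = 0.2801.
(b) Free chlorine required for 1.89 ppm HOCl: 1.89 / 0.2801 = 6.748 ppm.
(b) FC to add: 6.748 − 0.8 = 5.948 mg/L as Cl₂.
(b) Cl₂ equivalent: 5.948 mg/L × 105,000 L = 624.5 g.
(b) Product at 55.0% available Cl: 624.5 / 0.55 = 1136 g.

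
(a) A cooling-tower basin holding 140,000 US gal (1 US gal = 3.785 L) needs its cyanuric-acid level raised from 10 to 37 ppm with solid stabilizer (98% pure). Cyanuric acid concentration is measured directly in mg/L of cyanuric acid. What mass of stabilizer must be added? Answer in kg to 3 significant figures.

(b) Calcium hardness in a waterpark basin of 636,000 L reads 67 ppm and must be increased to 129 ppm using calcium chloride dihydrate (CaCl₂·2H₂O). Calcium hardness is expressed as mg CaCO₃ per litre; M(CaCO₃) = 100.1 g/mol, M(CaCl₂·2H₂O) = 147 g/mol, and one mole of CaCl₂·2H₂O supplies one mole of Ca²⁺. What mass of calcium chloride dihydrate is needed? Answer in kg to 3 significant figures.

(a) 14.6 kg; (b) 57.9 kg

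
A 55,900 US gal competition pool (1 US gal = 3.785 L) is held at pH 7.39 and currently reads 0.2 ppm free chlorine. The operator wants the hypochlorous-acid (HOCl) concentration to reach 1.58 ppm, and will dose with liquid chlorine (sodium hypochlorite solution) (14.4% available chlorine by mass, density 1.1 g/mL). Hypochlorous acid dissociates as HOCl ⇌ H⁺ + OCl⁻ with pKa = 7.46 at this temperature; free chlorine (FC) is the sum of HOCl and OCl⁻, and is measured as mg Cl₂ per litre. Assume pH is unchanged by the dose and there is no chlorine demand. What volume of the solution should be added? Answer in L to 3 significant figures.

3.64 L

Volume: 55,900 US gal × 3.785 L/gal = 211,582 L.
[OCl⁻]/[HOCl] = 10^(pH − pKa) = 10^(7.39 − 7.46) = 0.8511; fraction as HOCl = 1/(1 + 0.8511) = 0.5402.
Free chlorine required for 1.58 ppm HOCl: 1.58 / 0.5402 = 2.925 ppm.
FC to add: 2.925 − 0.2 = 2.725 mg/L as Cl₂.
Cl₂ equivalent: 2.725 mg/L × 211,582 L = 576.5 g.
Product at 14.4% available Cl: 576.5 / 0.144 = 4004 g.
Volume: 4004 g ÷ 1.1 g/mL = 3640 mL.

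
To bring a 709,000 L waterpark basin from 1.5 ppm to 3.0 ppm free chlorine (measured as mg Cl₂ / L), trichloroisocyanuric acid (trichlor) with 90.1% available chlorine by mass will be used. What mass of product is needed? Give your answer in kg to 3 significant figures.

1.18 kg

Chlorine deficit: 3.0 − 1.5 = 1.5 ppm = 1.5 mg/L as Cl₂.
Cl₂ equivalent needed: 1.5 mg/L × 709,000 L = 1,064,000 mg = 1064 g.
Product at 90.1% available chlorine: 1064 / 0.901 = 1180 g.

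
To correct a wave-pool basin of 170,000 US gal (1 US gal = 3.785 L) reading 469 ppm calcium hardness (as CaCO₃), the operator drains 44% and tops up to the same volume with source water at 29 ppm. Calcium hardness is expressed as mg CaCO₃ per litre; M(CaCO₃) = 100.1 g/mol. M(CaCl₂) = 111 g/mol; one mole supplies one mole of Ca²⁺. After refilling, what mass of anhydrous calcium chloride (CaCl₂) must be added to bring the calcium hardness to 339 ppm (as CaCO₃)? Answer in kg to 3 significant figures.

45.4 kg

Volume: 170,000 US gal × 3.785 L/gal = 643,450 L.
After draining 44% and refilling: 469 × 0.56 + 29 × 0.44 = 275.4 ppm.
Deficit to target: 339 − 275.4 = 63.6 mg/L.
As CaCO₃: 63.6 mg/L × 643,450 L = 40,920 g; ÷ 100.1 = 408.8 mol Ca²⁺.
Mass: 408.8 × 111 = 45,380 g.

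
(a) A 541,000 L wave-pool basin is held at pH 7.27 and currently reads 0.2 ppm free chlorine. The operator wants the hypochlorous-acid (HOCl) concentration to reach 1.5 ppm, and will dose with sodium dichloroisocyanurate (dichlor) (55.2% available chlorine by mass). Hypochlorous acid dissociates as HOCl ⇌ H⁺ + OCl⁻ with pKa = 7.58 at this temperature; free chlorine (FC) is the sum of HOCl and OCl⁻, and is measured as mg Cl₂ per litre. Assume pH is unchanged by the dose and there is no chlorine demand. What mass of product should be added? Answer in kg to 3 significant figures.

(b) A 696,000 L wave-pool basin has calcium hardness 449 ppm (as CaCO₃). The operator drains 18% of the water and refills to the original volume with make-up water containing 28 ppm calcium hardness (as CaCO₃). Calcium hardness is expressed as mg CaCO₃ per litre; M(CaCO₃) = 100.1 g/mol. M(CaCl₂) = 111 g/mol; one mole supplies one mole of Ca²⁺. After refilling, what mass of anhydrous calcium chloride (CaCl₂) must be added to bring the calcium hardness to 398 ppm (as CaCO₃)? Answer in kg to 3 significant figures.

(a) 1.99 kg; (b) 19.1 kg

(a) [OCl⁻]/[HOCl] = 10^(pH − pKa) = 10^(7.27 − 7.58) = 0.4898; fraction as HOCl = 1/(1 + 0.4898) = 0.6712.
(a) Free chlorine required for 1.5 ppm HOCl: 1.5 / 0.6712 = 2.235 ppm.
(a) FC to add: 2.235 − 0.2 = 2.035 mg/L as Cl₂.
(a) Cl₂ equivalent: 2.035 mg/L × 541,000 L = 1101 g.
(a) Product at 55.2% available Cl: 1101 / 0.552 = 1994 g.

(b) After draining 18% and refilling: 449 × 0.82 + 28 × 0.18 = 373.22 ppm.
(b) Deficit to target: 398 − 373.22 = 24.78 mg/L.
(b) As CaCO₃: 24.78 mg/L × 696,000 L = 17,250 g; ÷ 100.1 = 172.3 mol Ca²⁺.
(b) Mass: 172.3 × 111 = 19,120 g.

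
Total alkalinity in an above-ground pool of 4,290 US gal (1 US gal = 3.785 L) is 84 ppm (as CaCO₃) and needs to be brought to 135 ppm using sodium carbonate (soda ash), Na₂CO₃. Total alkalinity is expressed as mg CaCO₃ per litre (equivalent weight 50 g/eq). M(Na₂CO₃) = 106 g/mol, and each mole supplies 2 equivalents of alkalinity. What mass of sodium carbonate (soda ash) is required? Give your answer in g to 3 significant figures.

878 g

Volume: 4,290 US gal × 3.785 L/gal = 16,238 L.
Alkalinity to add: (135 − 84) = 51 mg/L as CaCO₃ × 16,238 L = 828.1 g as CaCO₃.
Equivalents: 828.1 g ÷ 50 g/eq = 16.56 eq.
Each mole of Na₂CO₃ supplies 2 eq, so 16.56 / 2 = 8.281 mol.
Mass: 8.281 mol × 106 g/mol = 877.8 g.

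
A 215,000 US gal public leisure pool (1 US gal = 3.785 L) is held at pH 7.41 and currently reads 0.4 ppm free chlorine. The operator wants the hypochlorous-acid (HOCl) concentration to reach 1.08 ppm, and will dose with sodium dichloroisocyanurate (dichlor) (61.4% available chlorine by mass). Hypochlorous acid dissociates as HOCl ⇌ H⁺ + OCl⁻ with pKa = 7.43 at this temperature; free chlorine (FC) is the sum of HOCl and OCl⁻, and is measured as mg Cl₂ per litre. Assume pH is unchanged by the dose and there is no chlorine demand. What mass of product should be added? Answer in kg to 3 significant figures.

Volume: 215,000 US gal × 3.785 L/gal = 813,775 L.
[OCl⁻]/[HOCl] = 10^(pH − pKa) = 10^(7.41 − 7.43) = 0.955; fraction as HOCl = 1/(1 + 0.955) = 0.5115.
Free chlorine required for 1.08 ppm HOCl: 1.08 / 0.5115 = 2.111 ppm.
FC to add: 2.111 − 0.4 = 1.711 mg/L as Cl₂.
Cl₂ equivalent: 1.711 mg/L × 813,775 L = 1393 g.
Product at 61.4% available Cl: 1393 / 0.614 = 2268 g.

2.27 kg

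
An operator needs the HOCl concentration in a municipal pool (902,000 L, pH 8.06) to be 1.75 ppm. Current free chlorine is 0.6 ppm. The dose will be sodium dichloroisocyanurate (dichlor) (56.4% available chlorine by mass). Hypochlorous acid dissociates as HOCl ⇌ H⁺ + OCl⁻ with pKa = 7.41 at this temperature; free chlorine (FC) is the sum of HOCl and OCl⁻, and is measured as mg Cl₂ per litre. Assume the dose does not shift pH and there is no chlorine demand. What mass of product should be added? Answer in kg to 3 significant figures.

[OCl⁻]/[HOCl] = 10^(pH − pKa) = 10^(8.06 − 7.41) = 4.467; fraction as HOCl = 1/(1 + 4.467) = 0.1829.
Free chlorine required for 1.75 ppm HOCl: 1.75 / 0.1829 = 9.567 ppm.
FC to add: 9.567 − 0.6 = 8.967 mg/L as Cl₂.
Cl₂ equivalent: 8.967 mg/L × 902,000 L = 8088 g.
Product at 56.4% available Cl: 8088 / 0.564 = 14,340 g.

14.3 kg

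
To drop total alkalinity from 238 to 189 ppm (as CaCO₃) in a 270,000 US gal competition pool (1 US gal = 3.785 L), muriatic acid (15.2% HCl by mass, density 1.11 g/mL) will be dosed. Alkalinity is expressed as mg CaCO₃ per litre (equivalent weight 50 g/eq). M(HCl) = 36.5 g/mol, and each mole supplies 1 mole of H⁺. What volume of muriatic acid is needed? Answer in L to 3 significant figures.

217 L

Volume: 270,000 US gal × 3.785 L/gal = 1,021,950 L.
Alkalinity to neutralize: (238 − 189) = 49 mg/L as CaCO₃ × 1,021,950 L = 50,080 g as CaCO₃.
Equivalents of H⁺ required: 50,080 ÷ 50 g/eq = 1002 eq = 1002 mol HCl.
Mass of HCl: 1002 × 36.5 = 36,560 g.
Mass of 15.2% solution: 36,560 / 0.152 = 240,500 g.
Volume: 240,500 g ÷ 1.11 g/mL = 216,700 mL.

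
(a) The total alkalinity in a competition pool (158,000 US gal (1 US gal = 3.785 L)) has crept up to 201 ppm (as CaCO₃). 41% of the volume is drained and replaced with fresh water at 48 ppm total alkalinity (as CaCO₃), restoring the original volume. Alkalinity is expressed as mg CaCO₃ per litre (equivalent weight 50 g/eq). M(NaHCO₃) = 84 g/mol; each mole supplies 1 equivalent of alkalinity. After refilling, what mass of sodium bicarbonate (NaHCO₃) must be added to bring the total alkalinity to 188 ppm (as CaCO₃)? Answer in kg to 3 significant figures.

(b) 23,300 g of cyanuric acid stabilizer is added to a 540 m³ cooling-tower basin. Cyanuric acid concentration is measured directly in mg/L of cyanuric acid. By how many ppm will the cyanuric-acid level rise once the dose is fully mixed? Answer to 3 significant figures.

(a) 50.0 kg; (b) 43.1 ppm

(a) Volume: 158,000 US gal × 3.785 L/gal = 598,030 L.
(a) After draining 41% and refilling: 201 × 0.59 + 48 × 0.41 = 138.27 ppm.
(a) Deficit to target: 188 − 138.27 = 49.73 mg/L.
(a) As CaCO₃: 49.73 mg/L × 598,030 L = 29,740 g; ÷ 50 g/eq ÷ 1 = 594.8 mol NaHCO₃.
(a) Mass: 594.8 × 84 = 49,960 g.

(b) Volume: 540 m³ = 540,000 L.
(b) Rise: 23,300 g / 540,000 L × 1000 = 43.15 mg/L.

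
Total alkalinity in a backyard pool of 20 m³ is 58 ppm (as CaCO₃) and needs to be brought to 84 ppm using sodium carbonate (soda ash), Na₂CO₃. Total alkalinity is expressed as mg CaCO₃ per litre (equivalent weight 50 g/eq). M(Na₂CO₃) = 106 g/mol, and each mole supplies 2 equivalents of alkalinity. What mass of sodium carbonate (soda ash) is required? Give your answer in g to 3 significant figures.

551 g

Volume: 20 m³ = 20,000 L.
Alkalinity to add: (84 − 58) = 26 mg/L as CaCO₃ × 20,000 L = 520 g as CaCO₃.
Equivalents: 520 g ÷ 50 g/eq = 10.4 eq.
Each mole of Na₂CO₃ supplies 2 eq, so 10.4 / 2 = 5.2 mol.
Mass: 5.2 mol × 106 g/mol = 551.2 g.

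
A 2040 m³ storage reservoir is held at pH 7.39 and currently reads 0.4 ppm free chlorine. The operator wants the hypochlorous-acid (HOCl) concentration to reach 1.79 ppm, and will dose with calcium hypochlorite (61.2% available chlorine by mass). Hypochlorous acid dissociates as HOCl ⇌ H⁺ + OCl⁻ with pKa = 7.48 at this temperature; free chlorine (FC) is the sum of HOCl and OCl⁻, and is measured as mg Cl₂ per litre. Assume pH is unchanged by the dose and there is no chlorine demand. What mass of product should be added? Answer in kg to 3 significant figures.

Volume: 2040 m³ = 2,040,000 L.
[OCl⁻]/[HOCl] = 10^(pH − pKa) = 10^(7.39 − 7.48) = 0.8128; fraction as HOCl = 1/(1 + 0.8128) = 0.5516.
Free chlorine required for 1.79 ppm HOCl: 1.79 / 0.5516 = 3.245 ppm.
FC to add: 3.245 − 0.4 = 2.845 mg/L as Cl₂.
Cl₂ equivalent: 2.845 mg/L × 2,040,000 L = 5804 g.
Product at 61.2% available Cl: 5804 / 0.612 = 9483 g.

9.48 kg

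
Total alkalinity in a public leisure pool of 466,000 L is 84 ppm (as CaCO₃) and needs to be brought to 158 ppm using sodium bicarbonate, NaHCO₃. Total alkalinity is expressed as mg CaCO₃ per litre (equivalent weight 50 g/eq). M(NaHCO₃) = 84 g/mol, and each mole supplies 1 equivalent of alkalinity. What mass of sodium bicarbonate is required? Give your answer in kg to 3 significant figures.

57.9 kg

Alkalinity to add: (158 − 84) = 74 mg/L as CaCO₃ × 466,000 L = 34,480 g as CaCO₃.
Equivalents: 34,480 g ÷ 50 g/eq = 689.7 eq.
NaHCO₃ supplies 1 eq per mole → 689.7 mol.
Mass: 689.7 mol × 84 g/mol = 57,930 g.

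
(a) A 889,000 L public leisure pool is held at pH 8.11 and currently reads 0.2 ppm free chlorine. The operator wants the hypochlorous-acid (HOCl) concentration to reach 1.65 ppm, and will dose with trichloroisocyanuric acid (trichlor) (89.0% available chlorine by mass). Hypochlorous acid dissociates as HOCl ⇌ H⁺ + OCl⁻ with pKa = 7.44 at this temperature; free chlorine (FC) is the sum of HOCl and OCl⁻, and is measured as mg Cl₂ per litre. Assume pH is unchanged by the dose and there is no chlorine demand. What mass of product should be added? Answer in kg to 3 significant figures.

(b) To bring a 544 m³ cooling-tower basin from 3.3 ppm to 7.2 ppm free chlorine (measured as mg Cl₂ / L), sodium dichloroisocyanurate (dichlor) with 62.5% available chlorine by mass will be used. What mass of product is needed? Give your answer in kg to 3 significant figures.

(a) [OCl⁻]/[HOCl] = 10^(pH − pKa) = 10^(8.11 − 7.44) = 4.677; fraction as HOCl = 1/(1 + 4.677) = 0.1761.
(a) Free chlorine required for 1.65 ppm HOCl: 1.65 / 0.1761 = 9.368 ppm.
(a) FC to add: 9.368 − 0.2 = 9.168 mg/L as Cl₂.
(a) Cl₂ equivalent: 9.168 mg/L × 889,000 L = 8150 g.
(a) Product at 89.0% available Cl: 8150 / 0.89 = 9157 g.

(b) Volume: 544 m³ = 544,000 L.
(b) Chlorine deficit: 7.2 − 3.3 = 3.9 ppm = 3.9 mg/L as Cl₂.
(b) Cl₂ equivalent needed: 3.9 mg/L × 544,000 L = 2,122,000 mg = 2122 g.
(b) Product at 62.5% available chlorine: 2122 / 0.625 = 3395 g.

(a) 9.16 kg; (b) 3.39 kg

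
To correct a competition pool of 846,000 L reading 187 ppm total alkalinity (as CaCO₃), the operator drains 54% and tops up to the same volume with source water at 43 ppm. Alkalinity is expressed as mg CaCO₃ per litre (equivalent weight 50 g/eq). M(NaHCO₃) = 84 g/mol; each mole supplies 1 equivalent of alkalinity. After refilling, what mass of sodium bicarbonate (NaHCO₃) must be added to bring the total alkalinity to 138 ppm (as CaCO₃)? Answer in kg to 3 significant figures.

After draining 54% and refilling: 187 × 0.46 + 43 × 0.54 = 109.24 ppm.
Deficit to target: 138 − 109.24 = 28.76 mg/L.
As CaCO₃: 28.76 mg/L × 846,000 L = 24,330 g; ÷ 50 g/eq ÷ 1 = 486.6 mol NaHCO₃.
Mass: 486.6 × 84 = 40,880 g.

40.9 kg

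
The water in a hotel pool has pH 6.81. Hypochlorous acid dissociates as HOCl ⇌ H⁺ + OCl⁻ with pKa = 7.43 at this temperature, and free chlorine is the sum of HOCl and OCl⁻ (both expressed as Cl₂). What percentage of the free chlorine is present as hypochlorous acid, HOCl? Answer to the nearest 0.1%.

80.7%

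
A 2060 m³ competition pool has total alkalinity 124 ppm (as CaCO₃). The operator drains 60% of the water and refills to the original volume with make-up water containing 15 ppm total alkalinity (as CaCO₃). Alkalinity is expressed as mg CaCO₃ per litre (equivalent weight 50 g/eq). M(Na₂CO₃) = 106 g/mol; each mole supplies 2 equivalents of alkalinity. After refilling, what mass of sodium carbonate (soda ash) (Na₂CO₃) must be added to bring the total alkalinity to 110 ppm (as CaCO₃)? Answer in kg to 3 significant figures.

112 kg

Volume: 2060 m³ = 2,060,000 L.
After draining 60% and refilling: 124 × 0.40 + 15 × 0.60 = 58.6 ppm.
Deficit to target: 110 − 58.6 = 51.4 mg/L.
As CaCO₃: 51.4 mg/L × 2,060,000 L = 105,900 g; ÷ 50 g/eq ÷ 2 = 1059 mol Na₂CO₃.
Mass: 1059 × 106 = 112,200 g.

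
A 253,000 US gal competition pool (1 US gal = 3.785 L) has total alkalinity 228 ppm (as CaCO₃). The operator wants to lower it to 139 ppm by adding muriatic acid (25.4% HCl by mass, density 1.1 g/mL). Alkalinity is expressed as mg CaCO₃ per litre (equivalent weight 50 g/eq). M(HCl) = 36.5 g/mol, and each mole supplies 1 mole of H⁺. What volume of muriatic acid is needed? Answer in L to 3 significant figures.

223 L

Volume: 253,000 US gal × 3.785 L/gal = 957,605 L.
Alkalinity to neutralize: (228 − 139) = 89 mg/L as CaCO₃ × 957,605 L = 85,230 g as CaCO₃.
Equivalents of H⁺ required: 85,230 ÷ 50 g/eq = 1705 eq = 1705 mol HCl.
Mass of HCl: 1705 × 36.5 = 62,220 g.
Mass of 25.4% solution: 62,220 / 0.254 = 244,900 g.
Volume: 244,900 g ÷ 1.1 g/mL = 222,700 mL.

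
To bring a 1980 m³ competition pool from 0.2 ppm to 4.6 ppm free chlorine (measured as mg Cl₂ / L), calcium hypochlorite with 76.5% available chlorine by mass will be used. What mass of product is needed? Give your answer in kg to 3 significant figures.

Volume: 1980 m³ = 1,980,000 L.
Chlorine deficit: 4.6 − 0.2 = 4.4 ppm = 4.4 mg/L as Cl₂.
Cl₂ equivalent needed: 4.4 mg/L × 1,980,000 L = 8,712,000 mg = 8712 g.
Product at 76.5% available chlorine: 8712 / 0.765 = 11,390 g.

11.4 kg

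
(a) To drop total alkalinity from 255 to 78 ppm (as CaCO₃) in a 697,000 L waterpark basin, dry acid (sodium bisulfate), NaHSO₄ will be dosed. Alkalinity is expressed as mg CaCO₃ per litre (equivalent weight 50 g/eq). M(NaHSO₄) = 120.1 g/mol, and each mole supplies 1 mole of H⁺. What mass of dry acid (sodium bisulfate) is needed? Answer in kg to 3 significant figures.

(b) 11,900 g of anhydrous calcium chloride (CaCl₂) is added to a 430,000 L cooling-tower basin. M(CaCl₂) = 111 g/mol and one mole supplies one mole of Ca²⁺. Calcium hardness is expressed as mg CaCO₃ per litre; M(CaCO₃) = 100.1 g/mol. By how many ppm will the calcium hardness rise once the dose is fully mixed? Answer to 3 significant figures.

(a) Alkalinity to neutralize: (255 − 78) = 177 mg/L as CaCO₃ × 697,000 L = 123,400 g as CaCO₃.
(a) Equivalents of H⁺ required: 123,400 ÷ 50 g/eq = 2467 eq = 2467 mol NaHSO₄.
(a) Mass of NaHSO₄: 2467 × 120.1 = 296,300 g.

(b) Moles of Ca²⁺: 11,900 g ÷ 111 g/mol = 107.2 mol.
(b) As CaCO₃: 107.2 mol × 100.1 g/mol = 10,730 g.
(b) Rise: 10,730 g / 430,000 L × 1000 = 24.96 mg/L.

(a) 296 kg; (b) 25.0 ppm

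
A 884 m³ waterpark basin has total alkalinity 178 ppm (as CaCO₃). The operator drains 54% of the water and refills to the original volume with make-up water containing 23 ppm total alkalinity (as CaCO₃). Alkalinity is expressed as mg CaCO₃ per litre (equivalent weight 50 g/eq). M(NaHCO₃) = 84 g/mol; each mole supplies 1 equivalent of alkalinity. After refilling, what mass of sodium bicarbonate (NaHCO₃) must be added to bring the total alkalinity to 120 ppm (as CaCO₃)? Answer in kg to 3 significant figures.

Volume: 884 m³ = 884,000 L.
After draining 54% and refilling: 178 × 0.46 + 23 × 0.54 = 94.3 ppm.
Deficit to target: 120 − 94.3 = 25.7 mg/L.
As CaCO₃: 25.7 mg/L × 884,000 L = 22,720 g; ÷ 50 g/eq ÷ 1 = 454.4 mol NaHCO₃.
Mass: 454.4 × 84 = 38,170 g.

38.2 kg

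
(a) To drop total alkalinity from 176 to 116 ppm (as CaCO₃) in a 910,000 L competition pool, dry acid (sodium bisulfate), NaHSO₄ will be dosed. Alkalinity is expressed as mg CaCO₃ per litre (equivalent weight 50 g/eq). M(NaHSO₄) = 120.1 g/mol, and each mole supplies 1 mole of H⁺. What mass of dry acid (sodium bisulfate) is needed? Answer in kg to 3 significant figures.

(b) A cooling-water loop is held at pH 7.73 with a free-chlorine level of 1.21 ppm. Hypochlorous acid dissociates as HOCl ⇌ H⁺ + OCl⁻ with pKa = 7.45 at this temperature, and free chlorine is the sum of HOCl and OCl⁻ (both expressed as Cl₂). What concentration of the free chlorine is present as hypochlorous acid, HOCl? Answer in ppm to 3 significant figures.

(a) Alkalinity to neutralize: (176 − 116) = 60 mg/L as CaCO₃ × 910,000 L = 54,600 g as CaCO₃.
(a) Equivalents of H⁺ required: 54,600 ÷ 50 g/eq = 1092 eq = 1092 mol NaHSO₄.
(a) Mass of NaHSO₄: 1092 × 120.1 = 131,100 g.

(b) [OCl⁻]/[HOCl] = 10^(pH − pKa) = 10^(7.73 − 7.45) = 10^0.28 = 1.905.
(b) Fraction as HOCl = 1 / (1 + 1.905) = 0.3442.
(b) HOCl = 0.3442 × 1.21 ppm = 0.4165 ppm.

(a) 131 kg; (b) 0.416 ppm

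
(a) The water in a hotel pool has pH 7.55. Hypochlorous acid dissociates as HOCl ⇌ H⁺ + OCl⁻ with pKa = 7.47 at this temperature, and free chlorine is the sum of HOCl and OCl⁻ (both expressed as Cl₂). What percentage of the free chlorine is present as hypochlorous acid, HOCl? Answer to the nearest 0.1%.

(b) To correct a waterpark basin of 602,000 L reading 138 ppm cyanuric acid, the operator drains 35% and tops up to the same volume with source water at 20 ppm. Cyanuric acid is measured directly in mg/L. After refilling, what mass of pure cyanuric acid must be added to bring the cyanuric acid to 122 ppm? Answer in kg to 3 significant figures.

(a) 45.4%; (b) 15.2 kg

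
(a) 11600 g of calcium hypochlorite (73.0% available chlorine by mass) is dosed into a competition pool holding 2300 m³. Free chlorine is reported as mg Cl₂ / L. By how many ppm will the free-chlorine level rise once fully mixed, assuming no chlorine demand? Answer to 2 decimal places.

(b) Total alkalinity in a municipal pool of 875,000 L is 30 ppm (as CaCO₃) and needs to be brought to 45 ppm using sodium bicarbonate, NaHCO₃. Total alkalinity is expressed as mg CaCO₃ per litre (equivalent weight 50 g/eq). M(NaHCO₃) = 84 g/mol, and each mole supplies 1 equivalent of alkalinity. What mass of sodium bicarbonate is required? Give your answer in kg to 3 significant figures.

(a) Volume: 2300 m³ = 2,300,000 L.
(a) Available chlorine delivered: 11,600 g × 0.73 = 8468 g as Cl₂.
(a) Concentration rise: 8468 g / 2,300,000 L = 3.682 mg/L = 3.68 ppm.

(b) Alkalinity to add: (45 − 30) = 15 mg/L as CaCO₃ × 875,000 L = 13,120 g as CaCO₃.
(b) Equivalents: 13,120 g ÷ 50 g/eq = 262.5 eq.
(b) NaHCO₃ supplies 1 eq per mole → 262.5 mol.
(b) Mass: 262.5 mol × 84 g/mol = 22,050 g.

(a) 3.68 ppm; (b) 22.1 kg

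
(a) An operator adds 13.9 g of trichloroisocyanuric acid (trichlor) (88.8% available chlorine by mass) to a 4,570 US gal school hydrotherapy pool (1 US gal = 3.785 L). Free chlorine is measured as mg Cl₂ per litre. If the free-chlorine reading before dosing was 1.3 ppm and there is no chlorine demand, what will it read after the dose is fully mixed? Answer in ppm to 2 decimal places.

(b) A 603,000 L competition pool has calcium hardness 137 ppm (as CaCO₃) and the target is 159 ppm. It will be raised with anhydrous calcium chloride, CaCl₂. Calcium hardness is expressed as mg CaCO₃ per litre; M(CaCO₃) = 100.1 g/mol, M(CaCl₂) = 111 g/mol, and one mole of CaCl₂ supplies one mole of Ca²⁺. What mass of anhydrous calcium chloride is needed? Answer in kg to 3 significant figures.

(a) Volume: 4,570 US gal × 3.785 L/gal = 17,297 L.
(a) Available chlorine delivered: 13.9 g × 0.888 = 12.34 g as Cl₂.
(a) Concentration rise: 12.34 g / 17,297 L = 0.7136 mg/L = 0.71 ppm.
(a) Final FC: 1.3 + 0.71 = 2.01 ppm.

(b) Hardness to add: (159 − 137) = 22 mg/L as CaCO₃ × 603,000 L = 13,270 g as CaCO₃.
(b) Moles of Ca²⁺ (1 mol Ca²⁺ ≡ 1 mol CaCO₃): 13,270 / 100.1 g/mol = 132.5 mol.
(b) Mass of CaCl₂: 132.5 × 111 = 14,710 g.

(a) 2.01 ppm; (b) 14.7 kg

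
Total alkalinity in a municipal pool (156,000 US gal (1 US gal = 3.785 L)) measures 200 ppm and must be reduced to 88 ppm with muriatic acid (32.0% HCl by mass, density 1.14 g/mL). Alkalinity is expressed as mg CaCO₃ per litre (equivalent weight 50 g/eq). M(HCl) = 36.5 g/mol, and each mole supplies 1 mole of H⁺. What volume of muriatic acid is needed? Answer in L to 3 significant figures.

132 L

Volume: 156,000 US gal × 3.785 L/gal = 590,460 L.
Alkalinity to neutralize: (200 − 88) = 112 mg/L as CaCO₃ × 590,460 L = 66,130 g as CaCO₃.
Equivalents of H⁺ required: 66,130 ÷ 50 g/eq = 1323 eq = 1323 mol HCl.
Mass of HCl: 1323 × 36.5 = 48,280 g.
Mass of 32.0% solution: 48,280 / 0.32 = 150,900 g.
Volume: 150,900 g ÷ 1.14 g/mL = 132,300 mL.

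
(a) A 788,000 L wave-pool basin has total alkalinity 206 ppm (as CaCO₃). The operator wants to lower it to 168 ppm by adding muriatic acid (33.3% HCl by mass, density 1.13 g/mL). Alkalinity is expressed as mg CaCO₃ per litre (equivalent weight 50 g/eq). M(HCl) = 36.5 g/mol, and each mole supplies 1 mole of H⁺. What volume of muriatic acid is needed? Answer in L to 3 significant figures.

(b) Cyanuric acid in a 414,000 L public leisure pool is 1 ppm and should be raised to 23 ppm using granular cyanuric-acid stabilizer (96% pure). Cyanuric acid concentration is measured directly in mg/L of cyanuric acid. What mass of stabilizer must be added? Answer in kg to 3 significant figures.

(a) Alkalinity to neutralize: (206 − 168) = 38 mg/L as CaCO₃ × 788,000 L = 29,940 g as CaCO₃.
(a) Equivalents of H⁺ required: 29,940 ÷ 50 g/eq = 598.9 eq = 598.9 mol HCl.
(a) Mass of HCl: 598.9 × 36.5 = 21,860 g.
(a) Mass of 33.3% solution: 21,860 / 0.333 = 65,640 g.
(a) Volume: 65,640 g ÷ 1.13 g/mL = 58,090 mL.

(b) CYA to add: (23 − 1) = 22 mg/L × 414,000 L = 9108 g cyanuric acid.
(b) At 96% purity: 9108 / 0.96 = 9488 g product.

(a) 58.1 L; (b) 9.49 kg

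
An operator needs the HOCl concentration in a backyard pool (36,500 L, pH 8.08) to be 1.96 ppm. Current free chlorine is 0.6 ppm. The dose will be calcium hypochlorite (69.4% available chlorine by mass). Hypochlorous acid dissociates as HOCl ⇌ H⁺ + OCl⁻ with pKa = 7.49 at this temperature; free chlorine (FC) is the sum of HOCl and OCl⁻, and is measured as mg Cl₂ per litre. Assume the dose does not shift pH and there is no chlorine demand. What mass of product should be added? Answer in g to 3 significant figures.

473 g

[OCl⁻]/[HOCl] = 10^(pH − pKa) = 10^(8.08 − 7.49) = 3.89; fraction as HOCl = 1/(1 + 3.89) = 0.2045.
Free chlorine required for 1.96 ppm HOCl: 1.96 / 0.2045 = 9.585 ppm.
FC to add: 9.585 − 0.6 = 8.985 mg/L as Cl₂.
Cl₂ equivalent: 8.985 mg/L × 36,500 L = 328 g.
Product at 69.4% available Cl: 328 / 0.694 = 472.6 g.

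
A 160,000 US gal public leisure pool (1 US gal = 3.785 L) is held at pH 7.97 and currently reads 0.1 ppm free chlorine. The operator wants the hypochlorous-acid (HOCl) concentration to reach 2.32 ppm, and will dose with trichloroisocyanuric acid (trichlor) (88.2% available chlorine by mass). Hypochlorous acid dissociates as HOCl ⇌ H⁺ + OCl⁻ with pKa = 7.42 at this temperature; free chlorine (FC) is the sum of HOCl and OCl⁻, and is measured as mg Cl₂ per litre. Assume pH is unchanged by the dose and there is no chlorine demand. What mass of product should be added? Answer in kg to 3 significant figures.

Volume: 160,000 US gal × 3.785 L/gal = 605,600 L.
[OCl⁻]/[HOCl] = 10^(pH − pKa) = 10^(7.97 − 7.42) = 3.548; fraction as HOCl = 1/(1 + 3.548) = 0.2199.
Free chlorine required for 2.32 ppm HOCl: 2.32 / 0.2199 = 10.55 ppm.
FC to add: 10.55 − 0.1 = 10.45 mg/L as Cl₂.
Cl₂ equivalent: 10.45 mg/L × 605,600 L = 6330 g.
Product at 88.2% available Cl: 6330 / 0.882 = 7176 g.

7.18 kg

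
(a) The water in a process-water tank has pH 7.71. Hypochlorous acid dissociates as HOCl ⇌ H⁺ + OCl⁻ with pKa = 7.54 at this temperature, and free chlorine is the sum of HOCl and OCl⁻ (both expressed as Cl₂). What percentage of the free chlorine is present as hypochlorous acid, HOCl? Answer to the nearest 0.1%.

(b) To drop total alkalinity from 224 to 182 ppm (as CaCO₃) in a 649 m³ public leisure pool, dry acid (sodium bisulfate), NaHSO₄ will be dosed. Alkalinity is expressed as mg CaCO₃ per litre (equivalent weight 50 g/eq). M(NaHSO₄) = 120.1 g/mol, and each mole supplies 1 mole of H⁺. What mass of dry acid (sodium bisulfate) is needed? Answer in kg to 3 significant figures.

(a) 40.3%; (b) 65.5 kg

(a) [OCl⁻]/[HOCl] = 10^(pH − pKa) = 10^(7.71 − 7.54) = 10^0.17 = 1.479.
(a) Fraction as HOCl = 1 / (1 + 1.479) = 0.4034.

(b) Volume: 649 m³ = 649,000 L.
(b) Alkalinity to neutralize: (224 − 182) = 42 mg/L as CaCO₃ × 649,000 L = 27,260 g as CaCO₃.
(b) Equivalents of H⁺ required: 27,260 ÷ 50 g/eq = 545.2 eq = 545.2 mol NaHSO₄.
(b) Mass of NaHSO₄: 545.2 × 120.1 = 65,470 g.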